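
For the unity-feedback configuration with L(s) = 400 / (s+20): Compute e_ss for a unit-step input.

No free integrators in L(s): this is a type 0 system.
K_p = lim_{s→0} L(s) = 400 / (20) = 20.
e_ss = 1/(1 + K_p) = 1/21.

1/21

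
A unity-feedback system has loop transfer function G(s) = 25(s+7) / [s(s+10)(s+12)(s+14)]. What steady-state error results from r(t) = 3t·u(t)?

System type = 1 (one pole at s=0).
K_v = lim_{s→0} s·G(s) = 25·7 / (10·12·14) = 5/48.
e_ss = 3/K_v = 3/(5/48) = 28.8.

28.8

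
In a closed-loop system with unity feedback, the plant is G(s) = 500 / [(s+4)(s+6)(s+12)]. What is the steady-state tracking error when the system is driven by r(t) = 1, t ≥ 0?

72/197

System type = 0 (no poles at s=0).
K_p = lim_{s→0} G(s) = 500 / (4·6·12) = 125/72.
e_ss = 1/(1 + K_p) = 1/(197/72) = 72/197.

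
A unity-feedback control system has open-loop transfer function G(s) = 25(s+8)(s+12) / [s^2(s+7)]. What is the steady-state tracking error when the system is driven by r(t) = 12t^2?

G(s) has two factors of s in the denominator, so the system is type 2.
K_a = lim_{s→0} s^2·G(s) = 25·8·12 / (7) = 2400/7.
r(t) = 12t^2 gives R(s) = 24/s^3.
e_ss = 24/K_a = 24/(2400/7) = 0.07.

0.07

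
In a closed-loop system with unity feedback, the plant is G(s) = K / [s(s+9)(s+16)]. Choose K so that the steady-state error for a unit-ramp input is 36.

The open loop has one pole at the origin → type 1 system.
K_v = lim_{s→0} s·G(s) = K / (9·16) = (1/144)·K.
e_ss = 1/K_v = 36 ⇒ K_v = 1/36 ⇒ K = (1/36)/(1/144) = 4.

4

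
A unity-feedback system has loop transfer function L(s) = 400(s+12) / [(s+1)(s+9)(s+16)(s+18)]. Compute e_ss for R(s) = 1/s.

L(s) has no factors of s in the denominator, so the system is type 0.
K_p = lim_{s→0} L(s) = 400·12 / (1·9·16·18) = 50/27.
e_ss = 1/(1 + K_p) = 1/(77/27) = 27/77.

27/77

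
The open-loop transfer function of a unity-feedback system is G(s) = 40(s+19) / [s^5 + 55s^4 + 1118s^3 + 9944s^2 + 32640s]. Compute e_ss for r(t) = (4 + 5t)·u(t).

Lowest-order denominator term is 32640s, so the open loop has 1 pole at the origin → type 1 system. Taking each input component in turn:
  • 4: tracked with zero error.
  • 5t: e_ss = 5/K_v with K_v=19/816 → 4080/19.
Total e_ss = 4080/19.

4080/19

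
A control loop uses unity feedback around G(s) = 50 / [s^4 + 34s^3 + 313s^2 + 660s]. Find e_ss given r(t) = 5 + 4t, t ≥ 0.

Factoring s from the denominator leaves a polynomial with constant term 660, so the system is type 1. Treating each term separately:
  • 5: tracked with zero error.
  • 4t: e_ss = 4/K_v with K_v=5/66 → 52.8.
Total e_ss = 52.8.

52.8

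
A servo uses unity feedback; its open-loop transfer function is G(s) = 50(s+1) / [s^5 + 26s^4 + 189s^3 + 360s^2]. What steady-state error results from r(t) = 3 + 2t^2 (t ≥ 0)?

Lowest-order denominator term is 360s^2, so the open loop has 2 poles at the origin → type 2 system. By superposition:
  • 3: tracked with zero error.
  • 2t^2: e_ss = 4/K_a with K_a=5/36 → 28.8.
Total e_ss = 28.8.

28.8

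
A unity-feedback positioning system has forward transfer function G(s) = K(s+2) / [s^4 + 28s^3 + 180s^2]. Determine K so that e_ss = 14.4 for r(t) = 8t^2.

100

Factoring s^2 from the denominator leaves a polynomial with constant term 180, so the system is type 2.
K_a = lim_{s→0} s^2·G(s) = K·2 / 180 = (1/90)·K.
e_ss = 16/K_a = 14.4 ⇒ K_a = 10/9 ⇒ K = (10/9)/(1/90) = 100.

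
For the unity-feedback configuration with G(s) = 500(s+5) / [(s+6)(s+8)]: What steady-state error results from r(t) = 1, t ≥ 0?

No free integrators in G(s): this is a type 0 system.
K_p = lim_{s→0} G(s) = 500·5 / (6·8) = 625/12.
e_ss = 1/(1 + K_p) = 1/(637/12) = 12/637.

12/637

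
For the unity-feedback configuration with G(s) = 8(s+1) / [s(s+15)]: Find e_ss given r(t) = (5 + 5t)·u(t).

9.375

One free integrator in G(s): this is a type 1 system. By superposition:
  • 5: tracked with zero error.
  • 5t: e_ss = 5/K_v with K_v=8/15 → 9.375.
Total e_ss = 9.375.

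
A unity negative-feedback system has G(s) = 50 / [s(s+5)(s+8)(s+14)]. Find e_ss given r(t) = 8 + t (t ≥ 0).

11.2

System type = 1 (one pole at s=0). By superposition:
  • 8: tracked with zero error.
  • t: e_ss = 1/K_v with K_v=5/56 → 11.2.
Total e_ss = 11.2.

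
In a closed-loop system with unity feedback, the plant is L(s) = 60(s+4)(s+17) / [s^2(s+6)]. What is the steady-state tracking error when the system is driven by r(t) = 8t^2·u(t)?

2/85

System type = 2 (two poles at s=0).
K_a = lim_{s→0} s^2·L(s) = 60·4·17 / (6) = 680.
r(t) = 8t^2 gives R(s) = 16/s^3.
e_ss = 16/K_a = 16/680 = 2/85.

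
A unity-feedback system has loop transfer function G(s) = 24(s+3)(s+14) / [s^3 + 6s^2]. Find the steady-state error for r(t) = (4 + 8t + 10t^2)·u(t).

5/42

The denominator has no term below 6s^2 — 2 poles at s=0, type 2. By superposition:
  • 4: tracked with zero error.
  • 8t: tracked with zero error.
  • 10t^2: e_ss = 20/K_a with K_a=168 → 5/42.
Total e_ss = 5/42.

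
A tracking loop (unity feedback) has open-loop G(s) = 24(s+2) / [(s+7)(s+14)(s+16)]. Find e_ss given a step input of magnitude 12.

The open loop has no poles at the origin → type 0 system.
K_p = lim_{s→0} G(s) = 24·2 / (7·14·16) = 3/98.
e_ss = 12/(1 + K_p) = 12/(101/98) = 1176/101.

1176/101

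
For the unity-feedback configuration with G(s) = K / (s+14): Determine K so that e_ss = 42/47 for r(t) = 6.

80

System type = 0 (no poles at s=0).
K_p = lim_{s→0} G(s) = K / (14) = (1/14)·K.
e_ss = 6/(1 + K_p) = 42/47 ⇒ 1 + (1/14)·K = 47/7 ⇒ K = 80.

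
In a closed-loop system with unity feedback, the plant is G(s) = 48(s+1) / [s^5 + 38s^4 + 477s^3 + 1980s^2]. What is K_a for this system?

4/165

Lowest-order denominator term is 1980s^2, so the open loop has 2 poles at the origin → type 2 system.
K_a = lim_{s→0} s^2·G(s) = 48·1 / 1980 = 4/165.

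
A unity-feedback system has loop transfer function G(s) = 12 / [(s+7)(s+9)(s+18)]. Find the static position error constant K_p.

2/189

G(s) has no factors of s in the denominator, so the system is type 0.
K_p = lim_{s→0} G(s) = 12 / (7·9·18) = 2/189.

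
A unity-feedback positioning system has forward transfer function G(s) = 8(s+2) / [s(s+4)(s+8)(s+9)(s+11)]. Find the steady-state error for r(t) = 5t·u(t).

One free integrator in G(s): this is a type 1 system.
K_v = lim_{s→0} s·G(s) = 8·2 / (4·8·9·11) = 1/198.
e_ss = 5/K_v = 5/(1/198) = 990.

990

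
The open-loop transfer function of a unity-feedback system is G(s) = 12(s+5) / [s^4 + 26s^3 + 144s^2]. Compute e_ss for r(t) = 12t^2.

Factoring s^2 from the denominator leaves a polynomial with constant term 144, so the system is type 2.
K_a = lim_{s→0} s^2·G(s) = 12·5 / 144 = 5/12.
r(t) = 12t^2 gives R(s) = 24/s^3.
e_ss = 24/K_a = 24/(5/12) = 57.6.

57.6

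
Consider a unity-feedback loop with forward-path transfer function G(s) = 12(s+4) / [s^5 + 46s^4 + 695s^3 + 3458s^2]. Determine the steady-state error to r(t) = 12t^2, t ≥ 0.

Factoring s^2 from the denominator leaves a polynomial with constant term 3458, so the system is type 2.
K_a = lim_{s→0} s^2·G(s) = 12·4 / 3458 = 24/1729.
r(t) = 12t^2 gives R(s) = 24/s^3.
e_ss = 24/K_a = 24/(24/1729) = 1729.

1729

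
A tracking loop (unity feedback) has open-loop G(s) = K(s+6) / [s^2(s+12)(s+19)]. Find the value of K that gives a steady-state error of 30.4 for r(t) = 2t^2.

Two free integrators in G(s): this is a type 2 system.
K_a = lim_{s→0} s^2·G(s) = K·6 / (12·19) = (1/38)·K.
e_ss = 4/K_a = 30.4 ⇒ K_a = 5/38 ⇒ K = (5/38)/(1/38) = 5.

5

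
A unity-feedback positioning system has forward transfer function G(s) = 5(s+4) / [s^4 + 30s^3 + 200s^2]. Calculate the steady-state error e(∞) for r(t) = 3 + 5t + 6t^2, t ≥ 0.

120

Factoring s^2 from the denominator leaves a polynomial with constant term 200, so the system is type 2. By superposition:
  • 3: tracked with zero error.
  • 5t: tracked with zero error.
  • 6t^2: e_ss = 12/K_a with K_a=0.1 → 120.
Total e_ss = 120.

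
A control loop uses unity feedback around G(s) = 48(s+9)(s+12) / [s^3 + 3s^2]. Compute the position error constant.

infinity

K_p = lim_{s→0} G(s); with 2 poles at the origin the limit diverges, so K_p = ∞.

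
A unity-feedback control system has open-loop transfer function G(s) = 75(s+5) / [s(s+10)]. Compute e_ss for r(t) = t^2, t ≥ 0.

infinity

One free integrator in G(s): this is a type 1 system.
For a type-1 system K_a = 0, so e_ss to a parabolic input is unbounded.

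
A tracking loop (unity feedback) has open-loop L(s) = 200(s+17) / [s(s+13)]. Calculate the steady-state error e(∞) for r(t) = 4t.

13/850

The open loop has one pole at the origin → type 1 system.
K_v = lim_{s→0} s·L(s) = 200·17 / (13) = 3400/13.
e_ss = 4/K_v = 4/(3400/13) = 13/850.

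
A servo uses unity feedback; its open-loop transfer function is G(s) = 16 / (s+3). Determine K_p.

No free integrators in G(s): this is a type 0 system.
K_p = lim_{s→0} G(s) = 16 / (3) = 16/3.

16/3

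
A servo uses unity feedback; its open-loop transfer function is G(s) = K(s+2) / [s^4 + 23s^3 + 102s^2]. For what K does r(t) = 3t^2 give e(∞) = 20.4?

15

Lowest-order denominator term is 102s^2, so the open loop has 2 poles at the origin → type 2 system.
K_a = lim_{s→0} s^2·G(s) = K·2 / 102 = (1/51)·K.
e_ss = 6/K_a = 20.4 ⇒ K_a = 5/17 ⇒ K = (5/17)/(1/51) = 15.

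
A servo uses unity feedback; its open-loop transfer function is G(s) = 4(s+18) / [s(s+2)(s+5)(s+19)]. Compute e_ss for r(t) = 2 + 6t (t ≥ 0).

95/6

G(s) has one factor of s in the denominator, so the system is type 1. By superposition:
  • 2: tracked with zero error.
  • 6t: e_ss = 6/K_v with K_v=36/95 → 95/6.
Total e_ss = 95/6.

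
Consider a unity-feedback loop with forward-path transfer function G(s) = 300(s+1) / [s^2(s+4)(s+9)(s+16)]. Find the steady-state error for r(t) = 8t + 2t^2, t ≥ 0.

The open loop has two poles at the origin → type 2 system. Treating each term separately:
  • 8t: tracked with zero error.
  • 2t^2: e_ss = 4/K_a with K_a=25/48 → 7.68.
Total e_ss = 7.68.

7.68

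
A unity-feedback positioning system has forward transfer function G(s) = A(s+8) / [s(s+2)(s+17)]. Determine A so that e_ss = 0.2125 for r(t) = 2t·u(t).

40

One free integrator in G(s): this is a type 1 system.
K_v = lim_{s→0} s·G(s) = A·8 / (2·17) = (4/17)·A.
e_ss = 2/K_v = 0.2125 ⇒ K_v = 160/17 ⇒ A = (160/17)/(4/17) = 40.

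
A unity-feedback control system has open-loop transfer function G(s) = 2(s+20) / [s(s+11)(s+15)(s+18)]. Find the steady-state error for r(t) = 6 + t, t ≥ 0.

74.25

One free integrator in G(s): this is a type 1 system. Treating each term separately:
  • 6: tracked with zero error.
  • t: e_ss = 1/K_v with K_v=4/297 → 74.25.
Total e_ss = 74.25.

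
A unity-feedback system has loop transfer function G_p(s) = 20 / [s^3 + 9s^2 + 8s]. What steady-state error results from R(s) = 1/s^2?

0.4

Lowest-order denominator term is 8s, so the open loop has 1 pole at the origin → type 1 system.
K_v = lim_{s→0} s·G_p(s) = 20 / 8 = 2.5.
e_ss = 1/K_v = 1/2.5 = 0.4.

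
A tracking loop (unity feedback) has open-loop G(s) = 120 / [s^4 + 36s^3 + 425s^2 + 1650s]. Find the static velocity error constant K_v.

The denominator has no term below 1650s — 1 pole at s=0, type 1.
K_v = lim_{s→0} s·G(s) = 120 / 1650 = 4/55.

4/55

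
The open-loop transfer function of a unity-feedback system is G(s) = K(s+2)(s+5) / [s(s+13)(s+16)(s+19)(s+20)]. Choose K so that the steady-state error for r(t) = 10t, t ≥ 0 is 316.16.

One free integrator in G(s): this is a type 1 system.
K_v = lim_{s→0} s·G(s) = K·2·5 / (13·16·19·20) = (1/7904)·K.
e_ss = 10/K_v = 316.16 ⇒ K_v = 125/3952 ⇒ K = (125/3952)/(1/7904) = 250.

250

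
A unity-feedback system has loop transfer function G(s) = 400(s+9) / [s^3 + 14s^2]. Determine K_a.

The denominator has no term below 14s^2 — 2 poles at s=0, type 2.
K_a = lim_{s→0} s^2·G(s) = 400·9 / 14 = 1800/7.

1800/7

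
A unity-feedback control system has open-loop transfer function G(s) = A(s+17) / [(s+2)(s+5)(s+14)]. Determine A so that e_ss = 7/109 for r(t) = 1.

The open loop has no poles at the origin → type 0 system.
K_p = lim_{s→0} G(s) = A·17 / (2·5·14) = (17/140)·A.
e_ss = 1/(1 + K_p) = 7/109 ⇒ 1 + (17/140)·A = 109/7 ⇒ A = 120.

120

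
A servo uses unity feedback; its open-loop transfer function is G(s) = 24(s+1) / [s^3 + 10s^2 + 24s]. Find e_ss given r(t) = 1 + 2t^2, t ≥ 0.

The denominator has no term below 24s — 1 pole at s=0, type 1. By superposition:
  • 1: tracked with zero error.
  • 2t^2: a type-1 system cannot track it, e_ss → ∞.
The unbounded component dominates.

infinity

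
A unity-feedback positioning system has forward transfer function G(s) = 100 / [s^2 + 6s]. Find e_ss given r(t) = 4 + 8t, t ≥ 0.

0.48

Lowest-order denominator term is 6s, so the open loop has 1 pole at the origin → type 1 system. By superposition:
  • 4: tracked with zero error.
  • 8t: e_ss = 8/K_v with K_v=50/3 → 0.48.
Total e_ss = 0.48.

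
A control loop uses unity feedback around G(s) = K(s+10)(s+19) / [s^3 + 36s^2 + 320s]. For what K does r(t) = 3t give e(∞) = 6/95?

80

Lowest-order denominator term is 320s, so the open loop has 1 pole at the origin → type 1 system.
K_v = lim_{s→0} s·G(s) = K·10·19 / 320 = (19/32)·K.
e_ss = 3/K_v = 6/95 ⇒ K_v = 47.5 ⇒ K = 47.5/(19/32) = 80.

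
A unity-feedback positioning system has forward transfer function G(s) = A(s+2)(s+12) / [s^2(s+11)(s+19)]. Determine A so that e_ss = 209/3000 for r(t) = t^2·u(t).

The open loop has two poles at the origin → type 2 system.
K_a = lim_{s→0} s^2·G(s) = A·2·12 / (11·19) = (24/209)·A.
e_ss = 2/K_a = 209/3000 ⇒ K_a = 6000/209 ⇒ A = (6000/209)/(24/209) = 250.

250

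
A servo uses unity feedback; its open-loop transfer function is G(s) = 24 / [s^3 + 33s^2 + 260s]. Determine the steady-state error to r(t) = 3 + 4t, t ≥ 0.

Lowest-order denominator term is 260s, so the open loop has 1 pole at the origin → type 1 system. By superposition:
  • 3: tracked with zero error.
  • 4t: e_ss = 4/K_v with K_v=6/65 → 130/3.
Total e_ss = 130/3.

130/3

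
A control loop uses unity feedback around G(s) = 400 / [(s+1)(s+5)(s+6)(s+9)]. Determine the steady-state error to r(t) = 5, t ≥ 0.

The open loop has no poles at the origin → type 0 system.
K_p = lim_{s→0} G(s) = 400 / (1·5·6·9) = 40/27.
e_ss = 5/(1 + K_p) = 5/(67/27) = 135/67.

135/67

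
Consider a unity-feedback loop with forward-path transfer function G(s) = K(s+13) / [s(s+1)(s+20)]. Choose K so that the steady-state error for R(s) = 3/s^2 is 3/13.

20

The open loop has one pole at the origin → type 1 system.
K_v = lim_{s→0} s·G(s) = K·13 / (1·20) = 0.65·K.
e_ss = 3/K_v = 3/13 ⇒ K_v = 13 ⇒ K = 13/0.65 = 20.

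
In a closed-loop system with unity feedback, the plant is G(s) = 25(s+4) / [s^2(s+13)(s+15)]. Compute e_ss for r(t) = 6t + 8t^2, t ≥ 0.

31.2

The open loop has two poles at the origin → type 2 system. Taking each input component in turn:
  • 6t: tracked with zero error.
  • 8t^2: e_ss = 16/K_a with K_a=20/39 → 31.2.
Total e_ss = 31.2.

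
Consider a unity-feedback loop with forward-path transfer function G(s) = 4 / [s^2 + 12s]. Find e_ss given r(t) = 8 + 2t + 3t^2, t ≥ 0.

infinity

Lowest-order denominator term is 12s, so the open loop has 1 pole at the origin → type 1 system. Treating each term separately:
  • 8: tracked with zero error.
  • 2t: e_ss = 2/K_v with K_v=1/3 → 6.
  • 3t^2: a type-1 system cannot track it, e_ss → ∞.
The unbounded component dominates.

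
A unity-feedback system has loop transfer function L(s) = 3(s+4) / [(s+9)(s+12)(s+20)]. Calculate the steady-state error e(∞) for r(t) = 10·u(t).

1800/181

The open loop has no poles at the origin → type 0 system.
K_p = lim_{s→0} L(s) = 3·4 / (9·12·20) = 1/180.
e_ss = 10/(1 + K_p) = 10/(181/180) = 1800/181.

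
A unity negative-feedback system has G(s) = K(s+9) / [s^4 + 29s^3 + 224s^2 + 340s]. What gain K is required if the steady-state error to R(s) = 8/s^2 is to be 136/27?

The denominator has no term below 340s — 1 pole at s=0, type 1.
K_v = lim_{s→0} s·G(s) = K·9 / 340 = (9/340)·K.
e_ss = 8/K_v = 136/27 ⇒ K_v = 27/17 ⇒ K = (27/17)/(9/340) = 60.

60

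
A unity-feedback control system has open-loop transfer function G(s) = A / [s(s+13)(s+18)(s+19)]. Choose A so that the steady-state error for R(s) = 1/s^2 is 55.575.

80

G(s) has one factor of s in the denominator, so the system is type 1.
K_v = lim_{s→0} s·G(s) = A / (13·18·19) = (1/4446)·A.
e_ss = 1/K_v = 55.575 ⇒ K_v = 40/2223 ⇒ A = (40/2223)/(1/4446) = 80.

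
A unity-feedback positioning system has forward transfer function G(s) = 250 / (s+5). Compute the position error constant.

System type = 0 (no poles at s=0).
K_p = lim_{s→0} G(s) = 250 / (5) = 50.

50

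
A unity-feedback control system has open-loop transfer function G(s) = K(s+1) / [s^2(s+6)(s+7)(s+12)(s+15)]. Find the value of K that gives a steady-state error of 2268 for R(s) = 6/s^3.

20

The open loop has two poles at the origin → type 2 system.
K_a = lim_{s→0} s^2·G(s) = K·1 / (6·7·12·15) = (1/7560)·K.
e_ss = 6/K_a = 2268 ⇒ K_a = 1/378 ⇒ K = (1/378)/(1/7560) = 20.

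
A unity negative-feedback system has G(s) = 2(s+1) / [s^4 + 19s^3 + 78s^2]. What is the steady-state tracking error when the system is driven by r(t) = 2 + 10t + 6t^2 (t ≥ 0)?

Lowest-order denominator term is 78s^2, so the open loop has 2 poles at the origin → type 2 system. By superposition:
  • 2: tracked with zero error.
  • 10t: tracked with zero error.
  • 6t^2: e_ss = 12/K_a with K_a=1/39 → 468.
Total e_ss = 468.

468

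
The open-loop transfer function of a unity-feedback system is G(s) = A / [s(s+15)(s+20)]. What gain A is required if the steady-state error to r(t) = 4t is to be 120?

10

The open loop has one pole at the origin → type 1 system.
K_v = lim_{s→0} s·G(s) = A / (15·20) = (1/300)·A.
e_ss = 4/K_v = 120 ⇒ K_v = 1/30 ⇒ A = (1/30)/(1/300) = 10.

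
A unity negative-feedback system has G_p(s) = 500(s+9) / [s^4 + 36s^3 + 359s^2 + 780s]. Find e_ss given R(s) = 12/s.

0

Factoring s from the denominator leaves a polynomial with constant term 780, so the system is type 1.
K_p = ∞ for a type-1 system; e_ss to a step is zero.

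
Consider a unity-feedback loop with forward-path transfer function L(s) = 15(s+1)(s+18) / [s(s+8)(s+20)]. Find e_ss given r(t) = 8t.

128/27

System type = 1 (one pole at s=0).
K_v = lim_{s→0} s·L(s) = 15·1·18 / (8·20) = 1.6875.
e_ss = 8/K_v = 8/1.6875 = 128/27.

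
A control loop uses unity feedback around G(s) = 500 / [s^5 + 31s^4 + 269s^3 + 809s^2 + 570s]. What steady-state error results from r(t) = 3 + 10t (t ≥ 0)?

11.4

Factoring s from the denominator leaves a polynomial with constant term 570, so the system is type 1. Treating each term separately:
  • 3: tracked with zero error.
  • 10t: e_ss = 10/K_v with K_v=50/57 → 11.4.
Total e_ss = 11.4.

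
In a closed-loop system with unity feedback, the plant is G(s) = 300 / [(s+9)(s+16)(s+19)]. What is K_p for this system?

No free integrators in G(s): this is a type 0 system.
K_p = lim_{s→0} G(s) = 300 / (9·16·19) = 25/228.

25/228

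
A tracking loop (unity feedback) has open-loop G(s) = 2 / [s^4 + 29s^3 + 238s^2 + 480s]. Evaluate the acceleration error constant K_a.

The denominator has no term below 480s — 1 pole at s=0, type 1.
K_a = lim_{s→0} s^2·G(s) = 0 (the extra factor of s kills the finite limit).

0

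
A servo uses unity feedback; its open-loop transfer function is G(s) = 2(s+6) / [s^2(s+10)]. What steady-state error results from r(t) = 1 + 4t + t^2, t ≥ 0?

5/3

Two free integrators in G(s): this is a type 2 system. Treating each term separately:
  • 1: tracked with zero error.
  • 4t: tracked with zero error.
  • t^2: e_ss = 2/K_a with K_a=1.2 → 5/3.
Total e_ss = 5/3.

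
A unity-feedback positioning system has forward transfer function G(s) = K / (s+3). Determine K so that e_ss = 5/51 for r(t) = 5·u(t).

G(s) has no factors of s in the denominator, so the system is type 0.
K_p = lim_{s→0} G(s) = K / (3) = (1/3)·K.
e_ss = 5/(1 + K_p) = 5/51 ⇒ 1 + (1/3)·K = 51 ⇒ K = 150.

150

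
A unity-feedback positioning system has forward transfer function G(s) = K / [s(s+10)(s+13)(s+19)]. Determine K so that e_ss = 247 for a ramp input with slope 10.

100

System type = 1 (one pole at s=0).
K_v = lim_{s→0} s·G(s) = K / (10·13·19) = (1/2470)·K.
e_ss = 10/K_v = 247 ⇒ K_v = 10/247 ⇒ K = (10/247)/(1/2470) = 100.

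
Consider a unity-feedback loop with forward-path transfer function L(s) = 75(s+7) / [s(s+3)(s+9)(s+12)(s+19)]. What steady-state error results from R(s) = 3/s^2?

6156/175

System type = 1 (one pole at s=0).
K_v = lim_{s→0} s·L(s) = 75·7 / (3·9·12·19) = 175/2052.
e_ss = 3/K_v = 3/(175/2052) = 6156/175.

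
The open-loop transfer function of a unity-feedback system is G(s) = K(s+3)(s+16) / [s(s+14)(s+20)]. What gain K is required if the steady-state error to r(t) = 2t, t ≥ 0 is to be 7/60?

One free integrator in G(s): this is a type 1 system.
K_v = lim_{s→0} s·G(s) = K·3·16 / (14·20) = (6/35)·K.
e_ss = 2/K_v = 7/60 ⇒ K_v = 120/7 ⇒ K = (120/7)/(6/35) = 100.

100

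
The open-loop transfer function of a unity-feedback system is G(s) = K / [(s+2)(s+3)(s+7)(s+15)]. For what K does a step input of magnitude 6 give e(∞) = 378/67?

G(s) has no factors of s in the denominator, so the system is type 0.
K_p = lim_{s→0} G(s) = K / (2·3·7·15) = (1/630)·K.
e_ss = 6/(1 + K_p) = 378/67 ⇒ 1 + (1/630)·K = 67/63 ⇒ K = 40.

40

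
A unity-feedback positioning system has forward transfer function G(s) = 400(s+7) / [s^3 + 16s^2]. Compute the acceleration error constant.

Factoring s^2 from the denominator leaves a polynomial with constant term 16, so the system is type 2.
K_a = lim_{s→0} s^2·G(s) = 400·7 / 16 = 175.

175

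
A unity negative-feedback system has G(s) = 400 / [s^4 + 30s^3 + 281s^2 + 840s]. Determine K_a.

Lowest-order denominator term is 840s, so the open loop has 1 pole at the origin → type 1 system.
K_a = lim_{s→0} s^2·G(s) = 0 (the extra factor of s kills the finite limit).

0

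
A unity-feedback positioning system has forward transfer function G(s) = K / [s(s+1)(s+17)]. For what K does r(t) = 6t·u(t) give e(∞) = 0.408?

One free integrator in G(s): this is a type 1 system.
K_v = lim_{s→0} s·G(s) = K / (1·17) = (1/17)·K.
e_ss = 6/K_v = 0.408 ⇒ K_v = 250/17 ⇒ K = (250/17)/(1/17) = 250.

250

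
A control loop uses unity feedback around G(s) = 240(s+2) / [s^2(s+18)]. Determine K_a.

80/3

The open loop has two poles at the origin → type 2 system.
K_a = lim_{s→0} s^2·G(s) = 240·2 / (18) = 80/3.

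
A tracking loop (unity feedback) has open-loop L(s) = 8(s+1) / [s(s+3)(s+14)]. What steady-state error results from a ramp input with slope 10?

52.5

The open loop has one pole at the origin → type 1 system.
K_v = lim_{s→0} s·L(s) = 8·1 / (3·14) = 4/21.
e_ss = 10/K_v = 10/(4/21) = 52.5.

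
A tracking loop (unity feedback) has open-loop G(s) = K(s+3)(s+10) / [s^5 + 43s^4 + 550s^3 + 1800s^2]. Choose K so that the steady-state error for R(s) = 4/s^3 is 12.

The denominator has no term below 1800s^2 — 2 poles at s=0, type 2.
K_a = lim_{s→0} s^2·G(s) = K·3·10 / 1800 = (1/60)·K.
e_ss = 4/K_a = 12 ⇒ K_a = 1/3 ⇒ K = (1/3)/(1/60) = 20.

20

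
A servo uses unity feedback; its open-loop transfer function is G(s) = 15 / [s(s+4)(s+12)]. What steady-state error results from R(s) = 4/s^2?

12.8

One free integrator in G(s): this is a type 1 system.
K_v = lim_{s→0} s·G(s) = 15 / (4·12) = 0.3125.
e_ss = 4/K_v = 4/0.3125 = 12.8.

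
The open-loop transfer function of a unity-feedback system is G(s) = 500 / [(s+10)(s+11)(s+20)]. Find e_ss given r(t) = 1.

The open loop has no poles at the origin → type 0 system.
K_p = lim_{s→0} G(s) = 500 / (10·11·20) = 5/22.
e_ss = 1/(1 + K_p) = 1/(27/22) = 22/27.

22/27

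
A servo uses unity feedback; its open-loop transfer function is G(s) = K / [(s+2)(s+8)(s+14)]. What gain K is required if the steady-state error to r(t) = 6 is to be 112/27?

The open loop has no poles at the origin → type 0 system.
K_p = lim_{s→0} G(s) = K / (2·8·14) = (1/224)·K.
e_ss = 6/(1 + K_p) = 112/27 ⇒ 1 + (1/224)·K = 81/56 ⇒ K = 100.

100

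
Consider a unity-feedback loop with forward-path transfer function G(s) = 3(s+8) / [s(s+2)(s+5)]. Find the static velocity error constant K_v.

One free integrator in G(s): this is a type 1 system.
K_v = lim_{s→0} s·G(s) = 3·8 / (2·5) = 2.4.

2.4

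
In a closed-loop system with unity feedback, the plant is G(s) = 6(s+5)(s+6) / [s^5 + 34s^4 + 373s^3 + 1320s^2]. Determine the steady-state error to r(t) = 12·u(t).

The denominator has no term below 1320s^2 — 2 poles at s=0, type 2.
K_p = ∞ for a type-2 system; e_ss to a step is zero.

0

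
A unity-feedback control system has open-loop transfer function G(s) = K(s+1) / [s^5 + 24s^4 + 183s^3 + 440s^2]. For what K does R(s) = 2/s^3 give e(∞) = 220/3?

12

Factoring s^2 from the denominator leaves a polynomial with constant term 440, so the system is type 2.
K_a = lim_{s→0} s^2·G(s) = K·1 / 440 = (1/440)·K.
e_ss = 2/K_a = 220/3 ⇒ K_a = 3/110 ⇒ K = (3/110)/(1/440) = 12.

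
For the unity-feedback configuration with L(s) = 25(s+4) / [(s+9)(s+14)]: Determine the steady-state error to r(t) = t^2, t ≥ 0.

infinity

No free integrators in L(s): this is a type 0 system.
K_a = lim_{s→0} s^2·L(s) = 0; the steady-state error to this parabolic input grows without bound.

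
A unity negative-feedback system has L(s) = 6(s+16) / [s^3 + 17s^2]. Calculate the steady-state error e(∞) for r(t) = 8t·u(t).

0

The denominator has no term below 17s^2 — 2 poles at s=0, type 2.
K_v = ∞ for a type-2 system; e_ss to a ramp is zero.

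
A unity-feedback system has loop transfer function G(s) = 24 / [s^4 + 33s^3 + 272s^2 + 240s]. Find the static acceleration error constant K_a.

0

The denominator has no term below 240s — 1 pole at s=0, type 1.
K_a = lim_{s→0} s^2·G(s) = 0 (the extra factor of s kills the finite limit).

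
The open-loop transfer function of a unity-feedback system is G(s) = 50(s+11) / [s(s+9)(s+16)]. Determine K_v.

275/72

G(s) has one factor of s in the denominator, so the system is type 1.
K_v = lim_{s→0} s·G(s) = 50·11 / (9·16) = 275/72.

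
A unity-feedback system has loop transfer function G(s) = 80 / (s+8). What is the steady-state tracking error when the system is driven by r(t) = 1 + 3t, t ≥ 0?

G(s) has no factors of s in the denominator, so the system is type 0. By superposition:
  • 1: e_ss = 1/(1+K_p) with K_p=10 → 1/11.
  • 3t: a type-0 system cannot track it, e_ss → ∞.
The unbounded component dominates.

infinity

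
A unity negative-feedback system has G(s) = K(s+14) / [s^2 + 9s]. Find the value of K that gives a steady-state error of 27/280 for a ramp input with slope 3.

20

The denominator has no term below 9s — 1 pole at s=0, type 1.
K_v = lim_{s→0} s·G(s) = K·14 / 9 = (14/9)·K.
e_ss = 3/K_v = 27/280 ⇒ K_v = 280/9 ⇒ K = (280/9)/(14/9) = 20.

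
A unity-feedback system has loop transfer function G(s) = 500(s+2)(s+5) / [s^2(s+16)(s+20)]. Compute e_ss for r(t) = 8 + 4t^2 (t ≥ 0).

System type = 2 (two poles at s=0). By superposition:
  • 8: tracked with zero error.
  • 4t^2: e_ss = 8/K_a with K_a=15.625 → 0.512.
Total e_ss = 0.512.

0.512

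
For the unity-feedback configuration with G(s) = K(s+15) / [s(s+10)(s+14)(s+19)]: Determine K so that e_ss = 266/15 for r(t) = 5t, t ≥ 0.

The open loop has one pole at the origin → type 1 system.
K_v = lim_{s→0} s·G(s) = K·15 / (10·14·19) = (3/532)·K.
e_ss = 5/K_v = 266/15 ⇒ K_v = 75/266 ⇒ K = (75/266)/(3/532) = 50.

50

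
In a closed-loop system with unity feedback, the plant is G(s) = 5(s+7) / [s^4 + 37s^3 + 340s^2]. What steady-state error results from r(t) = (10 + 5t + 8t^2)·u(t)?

The denominator has no term below 340s^2 — 2 poles at s=0, type 2. Treating each term separately:
  • 10: tracked with zero error.
  • 5t: tracked with zero error.
  • 8t^2: e_ss = 16/K_a with K_a=7/68 → 1088/7.
Total e_ss = 1088/7.

1088/7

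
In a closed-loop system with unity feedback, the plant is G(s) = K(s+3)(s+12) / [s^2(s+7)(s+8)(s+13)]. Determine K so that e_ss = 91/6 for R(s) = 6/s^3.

The open loop has two poles at the origin → type 2 system.
K_a = lim_{s→0} s^2·G(s) = K·3·12 / (7·8·13) = (9/182)·K.
e_ss = 6/K_a = 91/6 ⇒ K_a = 36/91 ⇒ K = (36/91)/(9/182) = 8.

8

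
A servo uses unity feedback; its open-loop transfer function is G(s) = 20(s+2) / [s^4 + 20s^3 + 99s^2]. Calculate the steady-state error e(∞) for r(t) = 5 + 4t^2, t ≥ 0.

19.8

The denominator has no term below 99s^2 — 2 poles at s=0, type 2. Treating each term separately:
  • 5: tracked with zero error.
  • 4t^2: e_ss = 8/K_a with K_a=40/99 → 19.8.
Total e_ss = 19.8.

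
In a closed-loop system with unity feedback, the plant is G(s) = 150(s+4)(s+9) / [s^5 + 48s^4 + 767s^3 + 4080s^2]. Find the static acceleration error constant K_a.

The denominator has no term below 4080s^2 — 2 poles at s=0, type 2.
K_a = lim_{s→0} s^2·G(s) = 150·4·9 / 4080 = 45/34.

45/34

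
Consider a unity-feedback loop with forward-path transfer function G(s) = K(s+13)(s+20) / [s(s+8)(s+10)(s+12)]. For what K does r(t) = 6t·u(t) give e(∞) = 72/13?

G(s) has one factor of s in the denominator, so the system is type 1.
K_v = lim_{s→0} s·G(s) = K·13·20 / (8·10·12) = (13/48)·K.
e_ss = 6/K_v = 72/13 ⇒ K_v = 13/12 ⇒ K = (13/12)/(13/48) = 4.

4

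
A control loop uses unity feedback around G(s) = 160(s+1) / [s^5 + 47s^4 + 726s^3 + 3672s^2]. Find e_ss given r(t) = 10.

0

Lowest-order denominator term is 3672s^2, so the open loop has 2 poles at the origin → type 2 system.
A type-2 system has K_p = ∞, so it tracks a step input with zero steady-state error.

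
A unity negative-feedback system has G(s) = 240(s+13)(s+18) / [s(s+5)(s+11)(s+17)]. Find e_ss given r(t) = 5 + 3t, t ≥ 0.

187/3744

G(s) has one factor of s in the denominator, so the system is type 1. By superposition:
  • 5: tracked with zero error.
  • 3t: e_ss = 3/K_v with K_v=11232/187 → 187/3744.
Total e_ss = 187/3744.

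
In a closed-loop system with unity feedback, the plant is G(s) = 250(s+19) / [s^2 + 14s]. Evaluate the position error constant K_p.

infinity

K_p = lim_{s→0} G(s); with 1 pole at the origin the limit diverges, so K_p = ∞.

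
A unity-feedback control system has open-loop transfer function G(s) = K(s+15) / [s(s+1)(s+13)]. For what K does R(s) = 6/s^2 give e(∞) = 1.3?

4

System type = 1 (one pole at s=0).
K_v = lim_{s→0} s·G(s) = K·15 / (1·13) = (15/13)·K.
e_ss = 6/K_v = 1.3 ⇒ K_v = 60/13 ⇒ K = (60/13)/(15/13) = 4.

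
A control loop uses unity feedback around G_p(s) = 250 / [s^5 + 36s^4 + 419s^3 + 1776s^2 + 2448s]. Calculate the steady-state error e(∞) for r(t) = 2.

0

The denominator has no term below 2448s — 1 pole at s=0, type 1.
A type-1 system has K_p = ∞, so it tracks a step input with zero steady-state error.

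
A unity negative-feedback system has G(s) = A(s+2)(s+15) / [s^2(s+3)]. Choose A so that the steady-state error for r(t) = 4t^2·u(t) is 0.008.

The open loop has two poles at the origin → type 2 system.
K_a = lim_{s→0} s^2·G(s) = A·2·15 / (3) = 10·A.
e_ss = 8/K_a = 0.008 ⇒ K_a = 1000 ⇒ A = 1000/10 = 100.

100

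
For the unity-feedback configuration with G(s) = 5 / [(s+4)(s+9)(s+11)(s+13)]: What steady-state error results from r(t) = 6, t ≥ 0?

30888/5153

The open loop has no poles at the origin → type 0 system.
K_p = lim_{s→0} G(s) = 5 / (4·9·11·13) = 5/5148.
e_ss = 6/(1 + K_p) = 6/(5153/5148) = 30888/5153.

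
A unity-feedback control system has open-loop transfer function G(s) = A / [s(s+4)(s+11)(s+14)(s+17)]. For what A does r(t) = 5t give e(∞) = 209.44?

One free integrator in G(s): this is a type 1 system.
K_v = lim_{s→0} s·G(s) = A / (4·11·14·17) = (1/10472)·A.
e_ss = 5/K_v = 209.44 ⇒ K_v = 125/5236 ⇒ A = (125/5236)/(1/10472) = 250.

250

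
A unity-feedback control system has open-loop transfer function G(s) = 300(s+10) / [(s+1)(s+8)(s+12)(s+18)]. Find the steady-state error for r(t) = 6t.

No free integrators in G(s): this is a type 0 system.
For a type-0 system K_v = 0, so e_ss to a ramp input is unbounded.

infinity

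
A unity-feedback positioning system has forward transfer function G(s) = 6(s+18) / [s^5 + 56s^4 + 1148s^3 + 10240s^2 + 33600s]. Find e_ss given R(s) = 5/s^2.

The denominator has no term below 33600s — 1 pole at s=0, type 1.
K_v = lim_{s→0} s·G(s) = 6·18 / 33600 = 9/2800.
e_ss = 5/K_v = 5/(9/2800) = 14000/9.

14000/9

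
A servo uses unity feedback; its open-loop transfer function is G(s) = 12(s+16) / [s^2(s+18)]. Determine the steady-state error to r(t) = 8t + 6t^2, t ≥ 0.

1.125

System type = 2 (two poles at s=0). Taking each input component in turn:
  • 8t: tracked with zero error.
  • 6t^2: e_ss = 12/K_a with K_a=32/3 → 1.125.
Total e_ss = 1.125.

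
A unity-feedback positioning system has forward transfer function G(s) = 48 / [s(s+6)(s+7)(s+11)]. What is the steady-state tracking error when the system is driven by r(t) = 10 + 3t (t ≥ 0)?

28.875

The open loop has one pole at the origin → type 1 system. By superposition:
  • 10: tracked with zero error.
  • 3t: e_ss = 3/K_v with K_v=8/77 → 28.875.
Total e_ss = 28.875.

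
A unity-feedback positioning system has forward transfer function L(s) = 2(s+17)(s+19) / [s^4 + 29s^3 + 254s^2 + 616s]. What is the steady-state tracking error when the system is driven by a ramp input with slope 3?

924/323

Factoring s from the denominator leaves a polynomial with constant term 616, so the system is type 1.
K_v = lim_{s→0} s·L(s) = 2·17·19 / 616 = 323/308.
e_ss = 3/K_v = 3/(323/308) = 924/323.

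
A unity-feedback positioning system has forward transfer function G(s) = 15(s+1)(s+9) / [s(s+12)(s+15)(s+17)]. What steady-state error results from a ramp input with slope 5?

One free integrator in G(s): this is a type 1 system.
K_v = lim_{s→0} s·G(s) = 15·1·9 / (12·15·17) = 3/68.
e_ss = 5/K_v = 5/(3/68) = 340/3.

340/3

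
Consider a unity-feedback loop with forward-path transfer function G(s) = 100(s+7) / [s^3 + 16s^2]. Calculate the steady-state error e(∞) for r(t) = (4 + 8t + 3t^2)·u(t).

24/175

Lowest-order denominator term is 16s^2, so the open loop has 2 poles at the origin → type 2 system. By superposition:
  • 4: tracked with zero error.
  • 8t: tracked with zero error.
  • 3t^2: e_ss = 6/K_a with K_a=43.75 → 24/175.
Total e_ss = 24/175.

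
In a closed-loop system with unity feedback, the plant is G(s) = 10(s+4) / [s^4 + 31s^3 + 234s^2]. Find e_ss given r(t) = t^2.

Lowest-order denominator term is 234s^2, so the open loop has 2 poles at the origin → type 2 system.
K_a = lim_{s→0} s^2·G(s) = 10·4 / 234 = 20/117.
r(t) = t^2 gives R(s) = 2/s^3.
e_ss = 2/K_a = 2/(20/117) = 11.7.

11.7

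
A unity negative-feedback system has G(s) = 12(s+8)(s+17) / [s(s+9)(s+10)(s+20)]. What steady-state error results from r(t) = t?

One free integrator in G(s): this is a type 1 system.
K_v = lim_{s→0} s·G(s) = 12·8·17 / (9·10·20) = 68/75.
e_ss = 1/K_v = 1/(68/75) = 75/68.

75/68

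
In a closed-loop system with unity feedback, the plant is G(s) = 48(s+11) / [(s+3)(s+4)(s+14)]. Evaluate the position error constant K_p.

22/7

G(s) has no factors of s in the denominator, so the system is type 0.
K_p = lim_{s→0} G(s) = 48·11 / (3·4·14) = 22/7.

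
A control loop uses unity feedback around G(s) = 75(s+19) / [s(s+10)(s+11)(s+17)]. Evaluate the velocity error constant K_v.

285/374

G(s) has one factor of s in the denominator, so the system is type 1.
K_v = lim_{s→0} s·G(s) = 75·19 / (10·11·17) = 285/374.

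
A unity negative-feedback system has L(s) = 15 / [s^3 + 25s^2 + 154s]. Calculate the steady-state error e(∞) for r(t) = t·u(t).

The denominator has no term below 154s — 1 pole at s=0, type 1.
K_v = lim_{s→0} s·L(s) = 15 / 154 = 15/154.
e_ss = 1/K_v = 1/(15/154) = 154/15.

154/15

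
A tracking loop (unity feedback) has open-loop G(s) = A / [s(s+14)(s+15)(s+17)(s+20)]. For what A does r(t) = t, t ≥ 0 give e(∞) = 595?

120

The open loop has one pole at the origin → type 1 system.
K_v = lim_{s→0} s·G(s) = A / (14·15·17·20) = (1/71400)·A.
e_ss = 1/K_v = 595 ⇒ K_v = 1/595 ⇒ A = (1/595)/(1/71400) = 120.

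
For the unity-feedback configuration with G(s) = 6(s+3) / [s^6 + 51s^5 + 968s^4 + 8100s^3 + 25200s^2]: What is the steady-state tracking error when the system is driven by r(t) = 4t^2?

11200

Factoring s^2 from the denominator leaves a polynomial with constant term 25200, so the system is type 2.
K_a = lim_{s→0} s^2·G(s) = 6·3 / 25200 = 1/1400.
r(t) = 4t^2 gives R(s) = 8/s^3.
e_ss = 8/K_a = 8/(1/1400) = 11200.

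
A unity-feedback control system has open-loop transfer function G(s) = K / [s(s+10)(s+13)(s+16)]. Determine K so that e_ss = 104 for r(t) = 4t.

The open loop has one pole at the origin → type 1 system.
K_v = lim_{s→0} s·G(s) = K / (10·13·16) = (1/2080)·K.
e_ss = 4/K_v = 104 ⇒ K_v = 1/26 ⇒ K = (1/26)/(1/2080) = 80.

80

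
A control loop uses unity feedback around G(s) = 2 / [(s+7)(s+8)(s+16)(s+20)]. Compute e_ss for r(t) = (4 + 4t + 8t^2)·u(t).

infinity

System type = 0 (no poles at s=0). Treating each term separately:
  • 4: e_ss = 4/(1+K_p) with K_p=1/8960 → 35840/8961.
  • 4t: a type-0 system cannot track it, e_ss → ∞.
  • 8t^2: a type-0 system cannot track it, e_ss → ∞.
The unbounded component dominates.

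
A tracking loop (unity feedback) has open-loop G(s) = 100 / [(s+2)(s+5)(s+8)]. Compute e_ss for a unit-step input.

4/9

G(s) has no factors of s in the denominator, so the system is type 0.
K_p = lim_{s→0} G(s) = 100 / (2·5·8) = 1.25.
e_ss = 1/(1 + K_p) = 1/2.25 = 4/9.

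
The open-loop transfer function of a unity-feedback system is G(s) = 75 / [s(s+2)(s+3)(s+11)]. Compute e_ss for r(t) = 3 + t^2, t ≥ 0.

infinity

One free integrator in G(s): this is a type 1 system. Taking each input component in turn:
  • 3: tracked with zero error.
  • t^2: a type-1 system cannot track it, e_ss → ∞.
The unbounded component dominates.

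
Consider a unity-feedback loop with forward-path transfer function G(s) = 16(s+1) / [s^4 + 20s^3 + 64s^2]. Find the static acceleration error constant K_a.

Factoring s^2 from the denominator leaves a polynomial with constant term 64, so the system is type 2.
K_a = lim_{s→0} s^2·G(s) = 16·1 / 64 = 0.25.

0.25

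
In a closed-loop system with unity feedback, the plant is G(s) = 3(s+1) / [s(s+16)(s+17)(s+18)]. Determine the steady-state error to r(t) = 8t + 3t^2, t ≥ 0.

The open loop has one pole at the origin → type 1 system. By superposition:
  • 8t: e_ss = 8/K_v with K_v=1/1632 → 13056.
  • 3t^2: a type-1 system cannot track it, e_ss → ∞.
The unbounded component dominates.

infinity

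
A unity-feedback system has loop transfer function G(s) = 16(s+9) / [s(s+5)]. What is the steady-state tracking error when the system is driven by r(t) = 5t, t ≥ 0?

The open loop has one pole at the origin → type 1 system.
K_v = lim_{s→0} s·G(s) = 16·9 / (5) = 28.8.
e_ss = 5/K_v = 5/28.8 = 25/144.

25/144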